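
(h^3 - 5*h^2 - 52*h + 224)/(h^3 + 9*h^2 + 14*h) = (h^2 - 12*h + 32)/(h*(h + 2))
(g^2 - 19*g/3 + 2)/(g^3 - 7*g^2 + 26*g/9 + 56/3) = 3*(3*g - 1)/(9*g^2 - 9*g - 28)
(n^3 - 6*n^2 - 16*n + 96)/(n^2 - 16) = n - 6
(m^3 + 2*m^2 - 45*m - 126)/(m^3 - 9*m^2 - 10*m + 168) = (m^2 + 9*m + 18)/(m^2 - 2*m - 24)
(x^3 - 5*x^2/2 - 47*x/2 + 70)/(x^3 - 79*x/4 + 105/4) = 2*(x - 4)/(2*x - 3)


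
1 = 1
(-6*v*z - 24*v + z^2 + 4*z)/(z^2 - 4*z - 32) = (-6*v + z)/(z - 8)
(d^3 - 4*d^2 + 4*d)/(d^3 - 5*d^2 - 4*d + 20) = d*(d - 2)/(d^2 - 3*d - 10)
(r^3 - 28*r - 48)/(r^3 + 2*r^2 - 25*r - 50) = (r^2 - 2*r - 24)/(r^2 - 25)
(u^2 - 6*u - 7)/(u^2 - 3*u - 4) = (u - 7)/(u - 4)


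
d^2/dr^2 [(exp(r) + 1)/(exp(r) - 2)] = 3*(exp(r) + 2)*exp(r)/(exp(3*r) - 6*exp(2*r) + 12*exp(r) - 8)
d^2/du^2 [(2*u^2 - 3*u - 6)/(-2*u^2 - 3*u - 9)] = 6*(8*u^3 + 60*u^2 - 18*u - 99)/(8*u^6 + 36*u^5 + 162*u^4 + 351*u^3 + 729*u^2 + 729*u + 729)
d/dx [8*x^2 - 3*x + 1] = 16*x - 3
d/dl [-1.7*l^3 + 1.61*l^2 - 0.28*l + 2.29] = -5.1*l^2 + 3.22*l - 0.28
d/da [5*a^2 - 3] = 10*a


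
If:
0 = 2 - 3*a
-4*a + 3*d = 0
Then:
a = 2/3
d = 8/9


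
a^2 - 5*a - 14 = (a - 7)*(a + 2)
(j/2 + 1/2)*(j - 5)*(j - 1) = j^3/2 - 5*j^2/2 - j/2 + 5/2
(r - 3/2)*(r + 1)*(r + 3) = r^3 + 5*r^2/2 - 3*r - 9/2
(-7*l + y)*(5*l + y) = -35*l^2 - 2*l*y + y^2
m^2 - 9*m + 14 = (m - 7)*(m - 2)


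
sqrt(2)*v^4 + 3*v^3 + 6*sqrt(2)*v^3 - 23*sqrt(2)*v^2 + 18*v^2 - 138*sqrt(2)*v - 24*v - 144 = (v + 6)*(v - 3*sqrt(2))*(v + 4*sqrt(2))*(sqrt(2)*v + 1)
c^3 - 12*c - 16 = (c - 4)*(c + 2)^2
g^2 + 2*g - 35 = (g - 5)*(g + 7)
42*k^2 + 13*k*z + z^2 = (6*k + z)*(7*k + z)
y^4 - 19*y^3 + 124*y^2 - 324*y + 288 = (y - 8)*(y - 6)*(y - 3)*(y - 2)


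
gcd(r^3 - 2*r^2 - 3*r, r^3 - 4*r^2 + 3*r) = r^2 - 3*r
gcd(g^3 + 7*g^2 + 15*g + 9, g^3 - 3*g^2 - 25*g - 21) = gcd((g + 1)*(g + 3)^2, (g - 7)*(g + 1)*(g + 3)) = g^2 + 4*g + 3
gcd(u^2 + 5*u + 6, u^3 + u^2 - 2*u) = u + 2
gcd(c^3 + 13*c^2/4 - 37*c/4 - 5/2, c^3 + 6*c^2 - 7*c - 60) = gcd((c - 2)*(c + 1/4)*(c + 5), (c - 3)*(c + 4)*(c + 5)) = c + 5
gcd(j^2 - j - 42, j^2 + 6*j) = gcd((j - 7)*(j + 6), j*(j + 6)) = j + 6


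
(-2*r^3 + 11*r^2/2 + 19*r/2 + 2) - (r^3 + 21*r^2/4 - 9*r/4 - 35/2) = -3*r^3 + r^2/4 + 47*r/4 + 39/2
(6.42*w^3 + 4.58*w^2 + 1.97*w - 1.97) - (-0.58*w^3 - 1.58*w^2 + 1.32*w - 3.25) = 7.0*w^3 + 6.16*w^2 + 0.65*w + 1.28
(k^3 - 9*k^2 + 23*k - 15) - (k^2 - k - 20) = k^3 - 10*k^2 + 24*k + 5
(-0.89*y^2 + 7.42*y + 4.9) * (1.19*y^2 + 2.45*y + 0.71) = -1.0591*y^4 + 6.6493*y^3 + 23.3781*y^2 + 17.2732*y + 3.479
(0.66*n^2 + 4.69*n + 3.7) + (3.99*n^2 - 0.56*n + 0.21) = 4.65*n^2 + 4.13*n + 3.91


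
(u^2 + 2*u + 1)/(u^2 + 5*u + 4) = (u + 1)/(u + 4)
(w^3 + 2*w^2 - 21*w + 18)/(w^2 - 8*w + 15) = (w^2 + 5*w - 6)/(w - 5)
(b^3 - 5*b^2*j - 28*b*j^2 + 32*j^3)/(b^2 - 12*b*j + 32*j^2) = (b^2 + 3*b*j - 4*j^2)/(b - 4*j)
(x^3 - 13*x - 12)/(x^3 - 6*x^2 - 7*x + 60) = (x + 1)/(x - 5)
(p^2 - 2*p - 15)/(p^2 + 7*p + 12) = (p - 5)/(p + 4)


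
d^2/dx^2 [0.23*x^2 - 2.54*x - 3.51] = 0.460000000000000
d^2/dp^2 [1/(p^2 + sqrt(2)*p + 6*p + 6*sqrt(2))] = 2*(-p^2 - 6*p - sqrt(2)*p + (2*p + sqrt(2) + 6)^2 - 6*sqrt(2))/(p^2 + sqrt(2)*p + 6*p + 6*sqrt(2))^3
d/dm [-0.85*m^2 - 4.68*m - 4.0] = -1.7*m - 4.68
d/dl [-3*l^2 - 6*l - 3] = -6*l - 6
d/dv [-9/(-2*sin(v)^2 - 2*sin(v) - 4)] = -9*(2*sin(v) + 1)*cos(v)/(2*(sin(v)^2 + sin(v) + 2)^2)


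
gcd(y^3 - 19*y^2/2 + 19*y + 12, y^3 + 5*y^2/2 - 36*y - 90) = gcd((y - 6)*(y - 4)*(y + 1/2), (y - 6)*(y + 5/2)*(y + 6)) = y - 6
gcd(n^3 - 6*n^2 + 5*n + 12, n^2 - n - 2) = n + 1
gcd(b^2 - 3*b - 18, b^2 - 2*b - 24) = b - 6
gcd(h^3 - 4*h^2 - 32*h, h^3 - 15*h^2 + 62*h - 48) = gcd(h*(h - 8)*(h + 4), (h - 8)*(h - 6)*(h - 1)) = h - 8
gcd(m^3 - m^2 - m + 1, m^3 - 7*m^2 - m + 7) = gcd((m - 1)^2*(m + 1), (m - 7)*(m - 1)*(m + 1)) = m^2 - 1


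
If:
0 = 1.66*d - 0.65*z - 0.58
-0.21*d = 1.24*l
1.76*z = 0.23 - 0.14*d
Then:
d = 0.39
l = -0.07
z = 0.10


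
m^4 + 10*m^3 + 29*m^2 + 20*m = m*(m + 1)*(m + 4)*(m + 5)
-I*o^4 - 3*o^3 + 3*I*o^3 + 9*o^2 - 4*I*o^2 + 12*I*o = o*(o - 3)*(o - 4*I)*(-I*o + 1)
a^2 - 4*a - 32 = (a - 8)*(a + 4)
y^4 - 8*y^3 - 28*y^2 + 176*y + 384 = (y - 8)*(y - 6)*(y + 2)*(y + 4)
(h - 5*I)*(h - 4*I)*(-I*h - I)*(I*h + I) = h^4 + 2*h^3 - 9*I*h^3 - 19*h^2 - 18*I*h^2 - 40*h - 9*I*h - 20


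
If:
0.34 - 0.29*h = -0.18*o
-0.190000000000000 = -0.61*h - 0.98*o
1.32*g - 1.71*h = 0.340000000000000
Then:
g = 1.47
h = 0.93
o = -0.39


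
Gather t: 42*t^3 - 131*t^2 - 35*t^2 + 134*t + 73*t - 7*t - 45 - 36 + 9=42*t^3 - 166*t^2 + 200*t - 72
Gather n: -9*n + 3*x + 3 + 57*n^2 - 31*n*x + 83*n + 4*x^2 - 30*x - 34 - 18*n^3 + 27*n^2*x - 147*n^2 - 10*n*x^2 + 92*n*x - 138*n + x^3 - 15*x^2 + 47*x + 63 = -18*n^3 + n^2*(27*x - 90) + n*(-10*x^2 + 61*x - 64) + x^3 - 11*x^2 + 20*x + 32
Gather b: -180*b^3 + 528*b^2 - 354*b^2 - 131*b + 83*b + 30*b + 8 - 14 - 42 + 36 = -180*b^3 + 174*b^2 - 18*b - 12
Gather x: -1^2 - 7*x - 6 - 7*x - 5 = -14*x - 12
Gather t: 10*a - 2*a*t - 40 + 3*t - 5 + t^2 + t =10*a + t^2 + t*(4 - 2*a) - 45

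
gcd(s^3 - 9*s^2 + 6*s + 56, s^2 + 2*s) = s + 2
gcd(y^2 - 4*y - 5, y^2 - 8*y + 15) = y - 5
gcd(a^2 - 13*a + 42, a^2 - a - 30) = a - 6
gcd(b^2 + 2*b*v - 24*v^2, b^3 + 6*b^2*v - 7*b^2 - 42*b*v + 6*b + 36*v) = b + 6*v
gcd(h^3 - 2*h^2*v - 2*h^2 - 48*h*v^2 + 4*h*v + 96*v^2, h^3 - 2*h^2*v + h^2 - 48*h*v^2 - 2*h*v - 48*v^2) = -h^2 + 2*h*v + 48*v^2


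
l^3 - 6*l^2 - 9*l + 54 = (l - 6)*(l - 3)*(l + 3)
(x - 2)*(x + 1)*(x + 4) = x^3 + 3*x^2 - 6*x - 8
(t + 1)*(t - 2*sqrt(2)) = t^2 - 2*sqrt(2)*t + t - 2*sqrt(2)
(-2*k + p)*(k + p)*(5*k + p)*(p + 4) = -10*k^3*p - 40*k^3 - 7*k^2*p^2 - 28*k^2*p + 4*k*p^3 + 16*k*p^2 + p^4 + 4*p^3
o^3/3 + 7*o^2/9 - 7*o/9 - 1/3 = (o/3 + 1)*(o - 1)*(o + 1/3)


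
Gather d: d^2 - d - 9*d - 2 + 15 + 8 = d^2 - 10*d + 21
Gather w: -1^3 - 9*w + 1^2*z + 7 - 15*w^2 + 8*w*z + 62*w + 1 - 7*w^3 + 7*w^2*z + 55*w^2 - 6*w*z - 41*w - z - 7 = -7*w^3 + w^2*(7*z + 40) + w*(2*z + 12)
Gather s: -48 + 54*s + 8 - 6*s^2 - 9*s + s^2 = -5*s^2 + 45*s - 40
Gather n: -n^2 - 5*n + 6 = -n^2 - 5*n + 6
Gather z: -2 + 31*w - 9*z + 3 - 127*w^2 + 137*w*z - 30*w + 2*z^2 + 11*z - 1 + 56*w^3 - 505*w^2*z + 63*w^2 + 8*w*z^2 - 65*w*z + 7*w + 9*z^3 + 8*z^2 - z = 56*w^3 - 64*w^2 + 8*w + 9*z^3 + z^2*(8*w + 10) + z*(-505*w^2 + 72*w + 1)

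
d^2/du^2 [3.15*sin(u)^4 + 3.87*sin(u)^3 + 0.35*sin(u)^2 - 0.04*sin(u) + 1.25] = -50.4*sin(u)^4 - 34.83*sin(u)^3 + 36.4*sin(u)^2 + 23.26*sin(u) + 0.7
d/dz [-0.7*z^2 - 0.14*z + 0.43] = -1.4*z - 0.14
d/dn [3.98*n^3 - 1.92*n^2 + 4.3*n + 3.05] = 11.94*n^2 - 3.84*n + 4.3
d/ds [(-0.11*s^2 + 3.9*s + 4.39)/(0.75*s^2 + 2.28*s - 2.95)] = (-3.1758*s^2 - 5.936*s - 21.5142)/(0.5625*s^4 + 3.42*s^3 + 0.773399999999999*s^2 - 13.452*s + 8.7025)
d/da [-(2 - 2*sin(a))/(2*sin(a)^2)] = (2 - sin(a))*cos(a)/sin(a)^3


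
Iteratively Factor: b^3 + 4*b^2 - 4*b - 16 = (b + 4)*(b^2 - 4) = (b + 2)*(b + 4)*(b - 2)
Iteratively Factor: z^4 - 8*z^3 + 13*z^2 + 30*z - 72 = (z - 3)*(z^3 - 5*z^2 - 2*z + 24) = (z - 4)*(z - 3)*(z^2 - z - 6) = (z - 4)*(z - 3)*(z + 2)*(z - 3)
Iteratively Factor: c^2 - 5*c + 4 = (c - 1)*(c - 4)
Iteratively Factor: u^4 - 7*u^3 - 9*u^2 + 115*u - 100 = (u - 5)*(u^3 - 2*u^2 - 19*u + 20) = (u - 5)*(u - 1)*(u^2 - u - 20) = (u - 5)^2*(u - 1)*(u + 4)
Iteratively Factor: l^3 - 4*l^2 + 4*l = (l - 2)*(l^2 - 2*l) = l*(l - 2)*(l - 2)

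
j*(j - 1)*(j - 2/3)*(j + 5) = j^4 + 10*j^3/3 - 23*j^2/3 + 10*j/3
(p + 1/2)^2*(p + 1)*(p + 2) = p^4 + 4*p^3 + 21*p^2/4 + 11*p/4 + 1/2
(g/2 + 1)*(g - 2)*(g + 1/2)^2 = g^4/2 + g^3/2 - 15*g^2/8 - 2*g - 1/2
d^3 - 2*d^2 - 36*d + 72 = (d - 6)*(d - 2)*(d + 6)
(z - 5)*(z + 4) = z^2 - z - 20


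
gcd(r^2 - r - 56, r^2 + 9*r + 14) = r + 7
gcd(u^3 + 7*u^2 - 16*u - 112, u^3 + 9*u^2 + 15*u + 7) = u + 7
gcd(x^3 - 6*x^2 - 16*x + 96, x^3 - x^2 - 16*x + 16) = x^2 - 16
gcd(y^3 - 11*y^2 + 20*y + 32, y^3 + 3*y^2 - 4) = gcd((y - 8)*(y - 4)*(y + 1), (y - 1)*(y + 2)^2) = 1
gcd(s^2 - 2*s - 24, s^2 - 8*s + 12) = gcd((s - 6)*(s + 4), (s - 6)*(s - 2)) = s - 6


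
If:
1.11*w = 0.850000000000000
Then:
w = 0.77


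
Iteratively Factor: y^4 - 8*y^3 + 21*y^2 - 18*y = (y)*(y^3 - 8*y^2 + 21*y - 18) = y*(y - 3)*(y^2 - 5*y + 6) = y*(y - 3)^2*(y - 2)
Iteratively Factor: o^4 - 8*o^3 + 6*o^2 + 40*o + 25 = (o - 5)*(o^3 - 3*o^2 - 9*o - 5) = (o - 5)*(o + 1)*(o^2 - 4*o - 5) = (o - 5)^2*(o + 1)*(o + 1)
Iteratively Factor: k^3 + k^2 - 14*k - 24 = (k - 4)*(k^2 + 5*k + 6) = (k - 4)*(k + 2)*(k + 3)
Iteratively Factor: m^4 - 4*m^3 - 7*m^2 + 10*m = (m - 5)*(m^3 + m^2 - 2*m) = m*(m - 5)*(m^2 + m - 2) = m*(m - 5)*(m + 2)*(m - 1)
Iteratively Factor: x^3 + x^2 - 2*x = (x)*(x^2 + x - 2) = x*(x - 1)*(x + 2)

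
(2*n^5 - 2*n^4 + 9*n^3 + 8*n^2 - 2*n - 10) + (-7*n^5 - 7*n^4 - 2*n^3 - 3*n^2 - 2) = -5*n^5 - 9*n^4 + 7*n^3 + 5*n^2 - 2*n - 12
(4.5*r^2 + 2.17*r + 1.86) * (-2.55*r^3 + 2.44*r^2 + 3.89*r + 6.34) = -11.475*r^5 + 5.4465*r^4 + 18.0568*r^3 + 41.5097*r^2 + 20.9932*r + 11.7924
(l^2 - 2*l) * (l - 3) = l^3 - 5*l^2 + 6*l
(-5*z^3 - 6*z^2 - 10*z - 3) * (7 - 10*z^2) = 50*z^5 + 60*z^4 + 65*z^3 - 12*z^2 - 70*z - 21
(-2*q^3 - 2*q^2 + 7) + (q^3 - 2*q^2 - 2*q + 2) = -q^3 - 4*q^2 - 2*q + 9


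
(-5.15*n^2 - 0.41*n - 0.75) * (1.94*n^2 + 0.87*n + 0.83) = -9.991*n^4 - 5.2759*n^3 - 6.0862*n^2 - 0.9928*n - 0.6225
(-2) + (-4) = -6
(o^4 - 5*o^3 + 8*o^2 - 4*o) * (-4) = -4*o^4 + 20*o^3 - 32*o^2 + 16*o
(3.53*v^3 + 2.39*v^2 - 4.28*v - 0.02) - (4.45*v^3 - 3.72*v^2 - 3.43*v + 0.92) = -0.92*v^3 + 6.11*v^2 - 0.85*v - 0.94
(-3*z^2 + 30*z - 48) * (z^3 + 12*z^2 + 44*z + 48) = -3*z^5 - 6*z^4 + 180*z^3 + 600*z^2 - 672*z - 2304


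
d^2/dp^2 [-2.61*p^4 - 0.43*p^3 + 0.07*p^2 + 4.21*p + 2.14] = -31.32*p^2 - 2.58*p + 0.14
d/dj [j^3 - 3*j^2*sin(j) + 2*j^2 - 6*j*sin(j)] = -3*j^2*cos(j) + 3*j^2 - 6*sqrt(2)*j*sin(j + pi/4) + 4*j - 6*sin(j)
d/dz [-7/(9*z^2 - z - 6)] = 7*(18*z - 1)/(-9*z^2 + z + 6)^2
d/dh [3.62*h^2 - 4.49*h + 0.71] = 7.24*h - 4.49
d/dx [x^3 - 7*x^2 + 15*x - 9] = 3*x^2 - 14*x + 15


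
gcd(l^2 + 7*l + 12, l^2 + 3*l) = l + 3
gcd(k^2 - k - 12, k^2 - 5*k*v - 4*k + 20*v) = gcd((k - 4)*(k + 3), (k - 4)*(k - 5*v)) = k - 4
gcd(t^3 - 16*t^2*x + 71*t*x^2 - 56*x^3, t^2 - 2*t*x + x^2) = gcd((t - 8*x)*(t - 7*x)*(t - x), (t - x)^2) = -t + x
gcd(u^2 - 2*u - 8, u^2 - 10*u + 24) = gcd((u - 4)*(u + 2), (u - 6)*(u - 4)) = u - 4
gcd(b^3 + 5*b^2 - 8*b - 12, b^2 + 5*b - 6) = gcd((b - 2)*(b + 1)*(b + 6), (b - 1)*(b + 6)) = b + 6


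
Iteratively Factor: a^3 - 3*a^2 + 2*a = (a - 2)*(a^2 - a) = a*(a - 2)*(a - 1)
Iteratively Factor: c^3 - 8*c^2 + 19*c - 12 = (c - 1)*(c^2 - 7*c + 12) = (c - 4)*(c - 1)*(c - 3)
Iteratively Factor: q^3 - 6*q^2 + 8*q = (q - 4)*(q^2 - 2*q) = q*(q - 4)*(q - 2)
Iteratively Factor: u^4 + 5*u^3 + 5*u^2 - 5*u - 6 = (u - 1)*(u^3 + 6*u^2 + 11*u + 6) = (u - 1)*(u + 1)*(u^2 + 5*u + 6) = (u - 1)*(u + 1)*(u + 3)*(u + 2)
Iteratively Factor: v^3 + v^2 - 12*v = (v + 4)*(v^2 - 3*v) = v*(v + 4)*(v - 3)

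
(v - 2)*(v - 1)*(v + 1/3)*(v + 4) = v^4 + 4*v^3/3 - 29*v^2/3 + 14*v/3 + 8/3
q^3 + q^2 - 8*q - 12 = (q - 3)*(q + 2)^2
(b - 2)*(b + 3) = b^2 + b - 6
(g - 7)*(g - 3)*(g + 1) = g^3 - 9*g^2 + 11*g + 21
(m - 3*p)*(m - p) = m^2 - 4*m*p + 3*p^2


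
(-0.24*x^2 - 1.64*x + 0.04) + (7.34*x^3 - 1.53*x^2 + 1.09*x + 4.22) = 7.34*x^3 - 1.77*x^2 - 0.55*x + 4.26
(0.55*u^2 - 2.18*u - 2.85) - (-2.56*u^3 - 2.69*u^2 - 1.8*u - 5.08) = 2.56*u^3 + 3.24*u^2 - 0.38*u + 2.23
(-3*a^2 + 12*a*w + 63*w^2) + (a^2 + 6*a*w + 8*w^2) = -2*a^2 + 18*a*w + 71*w^2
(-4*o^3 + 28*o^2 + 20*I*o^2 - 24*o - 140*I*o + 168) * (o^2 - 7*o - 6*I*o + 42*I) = -4*o^5 + 56*o^4 + 44*I*o^4 - 100*o^3 - 616*I*o^3 - 1344*o^2 + 2300*I*o^2 + 4704*o - 2016*I*o + 7056*I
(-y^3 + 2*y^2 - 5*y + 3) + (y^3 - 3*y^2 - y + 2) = -y^2 - 6*y + 5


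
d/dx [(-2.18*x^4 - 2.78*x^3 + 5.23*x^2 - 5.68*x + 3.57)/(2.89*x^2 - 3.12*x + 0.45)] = (-12.6004*x^5 + 12.3706*x^4 + 13.4232*x^3 - 3.65540000000001*x^2 - 15.9276*x + 8.5824)/(8.3521*x^4 - 18.0336*x^3 + 12.3354*x^2 - 2.808*x + 0.2025)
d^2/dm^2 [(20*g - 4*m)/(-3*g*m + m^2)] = 8*(m*(-8*g + 3*m)*(3*g - m) - (3*g - 2*m)^2*(5*g - m))/(m^3*(3*g - m)^3)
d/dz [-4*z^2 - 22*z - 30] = -8*z - 22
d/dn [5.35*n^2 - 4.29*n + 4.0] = 10.7*n - 4.29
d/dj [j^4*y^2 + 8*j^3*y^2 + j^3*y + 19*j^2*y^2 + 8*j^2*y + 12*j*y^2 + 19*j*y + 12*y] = y*(4*j^3*y + 24*j^2*y + 3*j^2 + 38*j*y + 16*j + 12*y + 19)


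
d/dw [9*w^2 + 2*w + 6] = 18*w + 2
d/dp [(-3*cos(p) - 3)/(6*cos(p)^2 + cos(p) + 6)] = 3*(6*sin(p)^2 - 12*cos(p) - 1)*sin(p)/(6*cos(p)^2 + cos(p) + 6)^2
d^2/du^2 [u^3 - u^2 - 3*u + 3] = 6*u - 2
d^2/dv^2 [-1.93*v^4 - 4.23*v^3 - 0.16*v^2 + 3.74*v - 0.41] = -23.16*v^2 - 25.38*v - 0.32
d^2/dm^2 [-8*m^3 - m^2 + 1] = -48*m - 2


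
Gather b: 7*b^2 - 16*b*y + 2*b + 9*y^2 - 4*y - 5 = 7*b^2 + b*(2 - 16*y) + 9*y^2 - 4*y - 5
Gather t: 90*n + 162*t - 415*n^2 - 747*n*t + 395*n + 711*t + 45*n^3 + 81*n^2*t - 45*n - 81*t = 45*n^3 - 415*n^2 + 440*n + t*(81*n^2 - 747*n + 792)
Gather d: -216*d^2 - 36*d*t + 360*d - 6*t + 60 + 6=-216*d^2 + d*(360 - 36*t) - 6*t + 66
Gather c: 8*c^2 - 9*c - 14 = 8*c^2 - 9*c - 14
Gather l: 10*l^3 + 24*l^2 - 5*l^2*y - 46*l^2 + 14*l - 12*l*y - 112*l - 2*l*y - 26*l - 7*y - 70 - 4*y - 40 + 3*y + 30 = 10*l^3 + l^2*(-5*y - 22) + l*(-14*y - 124) - 8*y - 80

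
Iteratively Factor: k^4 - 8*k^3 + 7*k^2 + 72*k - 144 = (k - 3)*(k^3 - 5*k^2 - 8*k + 48) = (k - 4)*(k - 3)*(k^2 - k - 12) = (k - 4)^2*(k - 3)*(k + 3)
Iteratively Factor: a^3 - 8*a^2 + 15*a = (a)*(a^2 - 8*a + 15) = a*(a - 3)*(a - 5)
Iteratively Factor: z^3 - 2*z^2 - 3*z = (z + 1)*(z^2 - 3*z) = (z - 3)*(z + 1)*(z)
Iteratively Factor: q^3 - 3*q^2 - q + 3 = (q + 1)*(q^2 - 4*q + 3) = (q - 3)*(q + 1)*(q - 1)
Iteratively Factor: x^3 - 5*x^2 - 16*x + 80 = (x + 4)*(x^2 - 9*x + 20) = (x - 4)*(x + 4)*(x - 5)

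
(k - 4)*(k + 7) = k^2 + 3*k - 28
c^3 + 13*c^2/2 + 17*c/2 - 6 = (c - 1/2)*(c + 3)*(c + 4)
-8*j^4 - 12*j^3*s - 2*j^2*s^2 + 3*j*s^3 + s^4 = (-2*j + s)*(j + s)*(2*j + s)^2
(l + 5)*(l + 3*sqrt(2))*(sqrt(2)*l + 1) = sqrt(2)*l^3 + 7*l^2 + 5*sqrt(2)*l^2 + 3*sqrt(2)*l + 35*l + 15*sqrt(2)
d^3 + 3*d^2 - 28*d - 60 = (d - 5)*(d + 2)*(d + 6)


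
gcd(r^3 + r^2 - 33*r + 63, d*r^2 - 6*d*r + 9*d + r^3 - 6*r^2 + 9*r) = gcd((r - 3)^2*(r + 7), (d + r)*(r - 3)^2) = r^2 - 6*r + 9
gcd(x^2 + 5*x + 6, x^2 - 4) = x + 2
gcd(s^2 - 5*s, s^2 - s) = s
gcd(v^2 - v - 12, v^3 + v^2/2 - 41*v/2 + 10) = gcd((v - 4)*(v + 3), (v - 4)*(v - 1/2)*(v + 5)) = v - 4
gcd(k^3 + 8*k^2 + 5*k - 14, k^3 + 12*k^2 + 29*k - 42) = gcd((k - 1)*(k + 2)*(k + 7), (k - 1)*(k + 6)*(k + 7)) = k^2 + 6*k - 7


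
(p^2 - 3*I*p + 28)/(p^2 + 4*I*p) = (p - 7*I)/p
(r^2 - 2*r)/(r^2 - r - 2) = r/(r + 1)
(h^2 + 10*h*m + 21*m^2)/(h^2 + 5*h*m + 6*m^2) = (h + 7*m)/(h + 2*m)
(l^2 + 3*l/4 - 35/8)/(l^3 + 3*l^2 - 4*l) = (8*l^2 + 6*l - 35)/(8*l*(l^2 + 3*l - 4))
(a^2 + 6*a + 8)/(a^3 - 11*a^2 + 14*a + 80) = (a + 4)/(a^2 - 13*a + 40)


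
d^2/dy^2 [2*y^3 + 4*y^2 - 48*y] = 12*y + 8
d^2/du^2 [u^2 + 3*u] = 2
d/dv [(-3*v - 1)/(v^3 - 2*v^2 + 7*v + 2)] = (6*v^3 - 3*v^2 - 4*v + 1)/(v^6 - 4*v^5 + 18*v^4 - 24*v^3 + 41*v^2 + 28*v + 4)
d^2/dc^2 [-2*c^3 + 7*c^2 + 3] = 14 - 12*c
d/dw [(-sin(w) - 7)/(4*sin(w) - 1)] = 29*cos(w)/(4*sin(w) - 1)^2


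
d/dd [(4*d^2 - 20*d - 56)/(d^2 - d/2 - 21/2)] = 8*(9*d^2 + 14*d + 91)/(4*d^4 - 4*d^3 - 83*d^2 + 42*d + 441)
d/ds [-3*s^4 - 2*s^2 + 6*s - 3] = -12*s^3 - 4*s + 6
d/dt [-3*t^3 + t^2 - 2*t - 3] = -9*t^2 + 2*t - 2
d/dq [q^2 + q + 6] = 2*q + 1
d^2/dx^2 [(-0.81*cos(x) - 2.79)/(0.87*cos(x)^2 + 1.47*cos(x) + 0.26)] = (2.33308400411393*(1 - cos(x)^2)^2 + 0.193006315395797*cos(x)^5 + 2.63775297707588*cos(x)^3 + 1.6831677277325*cos(x)^2 - 6.71206725089036*cos(x) - 5.53673214391963)/(0.591836734693878*cos(x)^2 + 1.0*cos(x) + 0.17687074829932)^3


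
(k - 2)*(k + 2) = k^2 - 4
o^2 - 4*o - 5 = (o - 5)*(o + 1)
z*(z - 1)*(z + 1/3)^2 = z^4 - z^3/3 - 5*z^2/9 - z/9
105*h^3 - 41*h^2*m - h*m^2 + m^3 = (-5*h + m)*(-3*h + m)*(7*h + m)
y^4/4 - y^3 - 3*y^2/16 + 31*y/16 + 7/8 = (y/4 + 1/4)*(y - 7/2)*(y - 2)*(y + 1/2)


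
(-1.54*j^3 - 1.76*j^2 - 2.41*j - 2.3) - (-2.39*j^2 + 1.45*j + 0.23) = -1.54*j^3 + 0.63*j^2 - 3.86*j - 2.53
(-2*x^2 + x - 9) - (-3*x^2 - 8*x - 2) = x^2 + 9*x - 7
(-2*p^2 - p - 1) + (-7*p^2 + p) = -9*p^2 - 1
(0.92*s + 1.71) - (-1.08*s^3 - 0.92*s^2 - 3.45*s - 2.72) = 1.08*s^3 + 0.92*s^2 + 4.37*s + 4.43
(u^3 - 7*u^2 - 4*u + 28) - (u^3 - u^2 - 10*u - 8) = -6*u^2 + 6*u + 36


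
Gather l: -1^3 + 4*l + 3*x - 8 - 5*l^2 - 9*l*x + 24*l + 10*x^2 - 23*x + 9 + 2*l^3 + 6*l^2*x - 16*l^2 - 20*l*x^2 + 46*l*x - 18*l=2*l^3 + l^2*(6*x - 21) + l*(-20*x^2 + 37*x + 10) + 10*x^2 - 20*x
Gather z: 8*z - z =7*z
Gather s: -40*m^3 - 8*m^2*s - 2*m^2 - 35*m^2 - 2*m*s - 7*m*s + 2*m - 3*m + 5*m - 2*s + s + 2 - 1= -40*m^3 - 37*m^2 + 4*m + s*(-8*m^2 - 9*m - 1) + 1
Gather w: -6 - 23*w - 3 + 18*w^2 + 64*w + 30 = 18*w^2 + 41*w + 21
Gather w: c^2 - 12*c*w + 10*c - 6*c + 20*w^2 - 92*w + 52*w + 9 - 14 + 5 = c^2 + 4*c + 20*w^2 + w*(-12*c - 40)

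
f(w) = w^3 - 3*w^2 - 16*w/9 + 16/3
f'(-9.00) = 295.22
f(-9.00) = -950.67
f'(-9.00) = 295.22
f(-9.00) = -950.67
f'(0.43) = -3.80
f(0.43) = 4.09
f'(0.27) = -3.18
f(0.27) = 4.65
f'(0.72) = -4.54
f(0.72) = 2.87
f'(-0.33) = 0.53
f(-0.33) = 5.56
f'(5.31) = 50.95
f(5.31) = 61.03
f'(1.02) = -4.78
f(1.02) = 1.46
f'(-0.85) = 5.49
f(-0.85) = 4.06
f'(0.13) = -2.51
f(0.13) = 5.05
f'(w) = 3*w^2 - 6*w - 16/9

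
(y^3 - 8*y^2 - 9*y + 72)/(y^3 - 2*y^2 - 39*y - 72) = (y - 3)/(y + 3)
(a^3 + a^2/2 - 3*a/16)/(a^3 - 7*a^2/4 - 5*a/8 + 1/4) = a*(4*a + 3)/(2*(2*a^2 - 3*a - 2))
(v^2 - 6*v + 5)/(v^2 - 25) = (v - 1)/(v + 5)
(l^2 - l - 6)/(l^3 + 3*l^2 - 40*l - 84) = (l - 3)/(l^2 + l - 42)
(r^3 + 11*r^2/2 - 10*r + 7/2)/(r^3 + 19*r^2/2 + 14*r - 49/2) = (2*r - 1)/(2*r + 7)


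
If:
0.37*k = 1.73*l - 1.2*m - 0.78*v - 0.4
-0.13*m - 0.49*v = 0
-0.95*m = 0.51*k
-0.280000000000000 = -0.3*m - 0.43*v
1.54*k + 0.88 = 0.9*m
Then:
No Solution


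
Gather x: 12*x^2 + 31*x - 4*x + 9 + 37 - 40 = 12*x^2 + 27*x + 6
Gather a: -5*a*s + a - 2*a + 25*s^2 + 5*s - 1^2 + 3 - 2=a*(-5*s - 1) + 25*s^2 + 5*s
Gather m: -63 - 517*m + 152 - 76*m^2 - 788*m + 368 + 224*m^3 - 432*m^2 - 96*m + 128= 224*m^3 - 508*m^2 - 1401*m + 585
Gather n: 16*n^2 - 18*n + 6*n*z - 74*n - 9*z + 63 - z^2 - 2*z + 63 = 16*n^2 + n*(6*z - 92) - z^2 - 11*z + 126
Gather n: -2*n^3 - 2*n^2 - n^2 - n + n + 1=-2*n^3 - 3*n^2 + 1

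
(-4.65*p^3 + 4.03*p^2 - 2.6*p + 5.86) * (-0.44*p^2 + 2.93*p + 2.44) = 2.046*p^5 - 15.3977*p^4 + 1.6059*p^3 - 0.363200000000001*p^2 + 10.8258*p + 14.2984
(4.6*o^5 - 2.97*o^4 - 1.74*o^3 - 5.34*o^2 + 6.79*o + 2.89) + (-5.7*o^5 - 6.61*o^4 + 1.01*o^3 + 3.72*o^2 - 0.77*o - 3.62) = -1.1*o^5 - 9.58*o^4 - 0.73*o^3 - 1.62*o^2 + 6.02*o - 0.73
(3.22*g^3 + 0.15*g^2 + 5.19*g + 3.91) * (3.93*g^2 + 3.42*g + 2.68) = 12.6546*g^5 + 11.6019*g^4 + 29.5393*g^3 + 33.5181*g^2 + 27.2814*g + 10.4788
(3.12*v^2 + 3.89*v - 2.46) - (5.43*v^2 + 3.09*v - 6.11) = -2.31*v^2 + 0.8*v + 3.65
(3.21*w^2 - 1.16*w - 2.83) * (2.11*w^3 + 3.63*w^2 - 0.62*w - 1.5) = 6.7731*w^5 + 9.2047*w^4 - 12.1723*w^3 - 14.3687*w^2 + 3.4946*w + 4.245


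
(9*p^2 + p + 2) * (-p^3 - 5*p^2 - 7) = -9*p^5 - 46*p^4 - 7*p^3 - 73*p^2 - 7*p - 14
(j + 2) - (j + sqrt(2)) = 2 - sqrt(2)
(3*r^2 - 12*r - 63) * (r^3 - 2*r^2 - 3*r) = 3*r^5 - 18*r^4 - 48*r^3 + 162*r^2 + 189*r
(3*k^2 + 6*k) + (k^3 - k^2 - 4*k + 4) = k^3 + 2*k^2 + 2*k + 4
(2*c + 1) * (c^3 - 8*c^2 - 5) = 2*c^4 - 15*c^3 - 8*c^2 - 10*c - 5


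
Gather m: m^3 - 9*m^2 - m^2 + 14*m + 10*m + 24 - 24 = m^3 - 10*m^2 + 24*m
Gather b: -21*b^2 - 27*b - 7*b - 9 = -21*b^2 - 34*b - 9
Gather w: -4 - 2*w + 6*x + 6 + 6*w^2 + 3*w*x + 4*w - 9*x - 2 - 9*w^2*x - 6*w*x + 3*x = w^2*(6 - 9*x) + w*(2 - 3*x)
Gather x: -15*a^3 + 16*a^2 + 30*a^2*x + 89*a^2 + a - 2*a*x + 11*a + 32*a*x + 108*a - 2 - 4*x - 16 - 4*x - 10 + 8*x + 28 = -15*a^3 + 105*a^2 + 120*a + x*(30*a^2 + 30*a)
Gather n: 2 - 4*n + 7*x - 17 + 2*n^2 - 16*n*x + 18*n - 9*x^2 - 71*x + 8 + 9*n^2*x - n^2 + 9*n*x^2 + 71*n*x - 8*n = n^2*(9*x + 1) + n*(9*x^2 + 55*x + 6) - 9*x^2 - 64*x - 7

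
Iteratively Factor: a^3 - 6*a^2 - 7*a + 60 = (a - 4)*(a^2 - 2*a - 15) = (a - 5)*(a - 4)*(a + 3)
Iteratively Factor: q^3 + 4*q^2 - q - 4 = (q - 1)*(q^2 + 5*q + 4) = (q - 1)*(q + 4)*(q + 1)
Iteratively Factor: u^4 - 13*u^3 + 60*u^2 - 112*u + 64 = (u - 1)*(u^3 - 12*u^2 + 48*u - 64) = (u - 4)*(u - 1)*(u^2 - 8*u + 16) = (u - 4)^2*(u - 1)*(u - 4)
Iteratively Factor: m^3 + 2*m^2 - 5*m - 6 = (m + 1)*(m^2 + m - 6) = (m - 2)*(m + 1)*(m + 3)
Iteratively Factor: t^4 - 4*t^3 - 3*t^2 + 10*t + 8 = (t - 2)*(t^3 - 2*t^2 - 7*t - 4) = (t - 4)*(t - 2)*(t^2 + 2*t + 1) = (t - 4)*(t - 2)*(t + 1)*(t + 1)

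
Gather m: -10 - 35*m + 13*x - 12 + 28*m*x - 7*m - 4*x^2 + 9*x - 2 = m*(28*x - 42) - 4*x^2 + 22*x - 24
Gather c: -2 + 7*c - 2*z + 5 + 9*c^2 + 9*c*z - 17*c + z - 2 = 9*c^2 + c*(9*z - 10) - z + 1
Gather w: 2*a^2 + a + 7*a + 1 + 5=2*a^2 + 8*a + 6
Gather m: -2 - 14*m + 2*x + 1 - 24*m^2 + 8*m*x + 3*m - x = -24*m^2 + m*(8*x - 11) + x - 1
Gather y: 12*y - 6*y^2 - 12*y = -6*y^2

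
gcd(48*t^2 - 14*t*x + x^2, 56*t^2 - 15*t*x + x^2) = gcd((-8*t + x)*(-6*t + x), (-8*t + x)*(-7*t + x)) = -8*t + x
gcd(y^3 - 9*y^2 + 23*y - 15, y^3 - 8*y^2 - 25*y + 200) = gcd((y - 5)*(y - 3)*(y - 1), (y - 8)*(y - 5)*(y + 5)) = y - 5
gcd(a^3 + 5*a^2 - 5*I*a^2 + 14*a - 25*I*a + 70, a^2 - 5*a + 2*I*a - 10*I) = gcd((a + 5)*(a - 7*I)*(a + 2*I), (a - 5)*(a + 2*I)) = a + 2*I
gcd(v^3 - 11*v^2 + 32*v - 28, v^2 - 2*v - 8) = 1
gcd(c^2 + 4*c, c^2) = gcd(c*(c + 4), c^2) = c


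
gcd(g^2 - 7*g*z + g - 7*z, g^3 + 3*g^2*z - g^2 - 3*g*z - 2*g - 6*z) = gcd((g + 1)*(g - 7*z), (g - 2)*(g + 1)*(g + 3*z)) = g + 1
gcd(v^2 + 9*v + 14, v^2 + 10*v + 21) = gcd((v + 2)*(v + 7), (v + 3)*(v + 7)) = v + 7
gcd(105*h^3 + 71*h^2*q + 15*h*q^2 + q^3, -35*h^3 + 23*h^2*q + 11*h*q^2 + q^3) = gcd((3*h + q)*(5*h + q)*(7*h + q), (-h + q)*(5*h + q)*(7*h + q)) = 35*h^2 + 12*h*q + q^2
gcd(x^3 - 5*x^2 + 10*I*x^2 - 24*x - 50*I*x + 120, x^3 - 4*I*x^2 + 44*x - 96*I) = x + 6*I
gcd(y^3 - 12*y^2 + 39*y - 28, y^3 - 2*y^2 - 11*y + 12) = y^2 - 5*y + 4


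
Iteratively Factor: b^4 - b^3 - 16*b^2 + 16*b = (b)*(b^3 - b^2 - 16*b + 16) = b*(b - 4)*(b^2 + 3*b - 4) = b*(b - 4)*(b - 1)*(b + 4)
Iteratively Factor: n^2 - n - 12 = (n + 3)*(n - 4)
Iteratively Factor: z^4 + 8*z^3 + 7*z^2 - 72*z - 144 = (z + 4)*(z^3 + 4*z^2 - 9*z - 36) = (z + 4)^2*(z^2 - 9) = (z + 3)*(z + 4)^2*(z - 3)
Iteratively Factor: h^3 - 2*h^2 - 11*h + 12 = (h + 3)*(h^2 - 5*h + 4) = (h - 4)*(h + 3)*(h - 1)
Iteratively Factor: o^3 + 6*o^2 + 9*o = (o)*(o^2 + 6*o + 9) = o*(o + 3)*(o + 3)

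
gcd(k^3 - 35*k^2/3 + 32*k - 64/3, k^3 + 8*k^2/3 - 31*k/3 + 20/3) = k - 1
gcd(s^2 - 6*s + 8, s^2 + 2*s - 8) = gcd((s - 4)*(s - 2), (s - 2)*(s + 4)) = s - 2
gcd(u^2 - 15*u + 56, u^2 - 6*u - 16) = u - 8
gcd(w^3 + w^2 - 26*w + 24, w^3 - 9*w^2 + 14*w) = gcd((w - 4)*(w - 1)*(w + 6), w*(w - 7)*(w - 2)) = 1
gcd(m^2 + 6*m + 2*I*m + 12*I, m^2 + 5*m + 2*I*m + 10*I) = m + 2*I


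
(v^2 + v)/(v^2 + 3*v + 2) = v/(v + 2)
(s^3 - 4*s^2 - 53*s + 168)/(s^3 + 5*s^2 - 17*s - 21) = (s - 8)/(s + 1)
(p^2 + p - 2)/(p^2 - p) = (p + 2)/p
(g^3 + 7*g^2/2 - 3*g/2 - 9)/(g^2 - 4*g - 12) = (2*g^2 + 3*g - 9)/(2*(g - 6))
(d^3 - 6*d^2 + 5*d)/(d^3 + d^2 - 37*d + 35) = d/(d + 7)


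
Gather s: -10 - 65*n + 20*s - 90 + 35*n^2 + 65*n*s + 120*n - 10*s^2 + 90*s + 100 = 35*n^2 + 55*n - 10*s^2 + s*(65*n + 110)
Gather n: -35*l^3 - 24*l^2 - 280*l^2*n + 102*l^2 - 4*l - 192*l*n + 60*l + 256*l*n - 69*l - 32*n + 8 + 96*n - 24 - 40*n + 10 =-35*l^3 + 78*l^2 - 13*l + n*(-280*l^2 + 64*l + 24) - 6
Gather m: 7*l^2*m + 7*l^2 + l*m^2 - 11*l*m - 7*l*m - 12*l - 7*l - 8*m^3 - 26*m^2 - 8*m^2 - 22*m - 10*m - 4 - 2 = 7*l^2 - 19*l - 8*m^3 + m^2*(l - 34) + m*(7*l^2 - 18*l - 32) - 6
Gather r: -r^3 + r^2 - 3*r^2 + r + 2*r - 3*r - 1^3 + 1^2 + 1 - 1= -r^3 - 2*r^2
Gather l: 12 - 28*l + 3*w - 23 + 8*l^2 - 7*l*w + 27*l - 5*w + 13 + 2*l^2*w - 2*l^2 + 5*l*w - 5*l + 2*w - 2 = l^2*(2*w + 6) + l*(-2*w - 6)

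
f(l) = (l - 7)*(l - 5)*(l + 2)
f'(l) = (l - 7)*(l - 5) + (l - 7)*(l + 2) + (l - 5)*(l + 2) = 3*l^2 - 20*l + 11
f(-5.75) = -513.98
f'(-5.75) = 225.19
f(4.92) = 1.15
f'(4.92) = -14.78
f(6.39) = -7.11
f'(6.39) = 5.70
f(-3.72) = -160.78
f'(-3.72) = 126.92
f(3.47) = 29.54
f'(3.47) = -22.28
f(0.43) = 72.96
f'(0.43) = 2.95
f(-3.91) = -185.67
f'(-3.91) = 135.06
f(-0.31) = 65.60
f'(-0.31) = 17.49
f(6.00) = -8.00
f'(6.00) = -1.00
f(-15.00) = -5720.00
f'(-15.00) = 986.00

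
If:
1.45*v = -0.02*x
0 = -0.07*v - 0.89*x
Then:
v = 0.00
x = 0.00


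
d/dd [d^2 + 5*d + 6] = 2*d + 5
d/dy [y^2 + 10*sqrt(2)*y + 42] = 2*y + 10*sqrt(2)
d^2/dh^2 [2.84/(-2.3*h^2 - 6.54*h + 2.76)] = (30.0472*h^2 + 85.43856*h - 2.84*(4.6*h + 6.54)*(9.2*h + 13.08) - 36.05664)/(2.3*h^2 + 6.54*h - 2.76)^3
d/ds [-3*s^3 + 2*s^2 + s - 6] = -9*s^2 + 4*s + 1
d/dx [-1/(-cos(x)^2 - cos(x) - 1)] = (2*cos(x) + 1)*sin(x)/(cos(x)^2 + cos(x) + 1)^2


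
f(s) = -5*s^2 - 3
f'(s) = -10*s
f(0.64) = -5.05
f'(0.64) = -6.40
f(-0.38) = -3.72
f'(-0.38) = 3.80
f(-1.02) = -8.20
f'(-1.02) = 10.20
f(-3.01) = -48.30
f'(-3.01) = 30.10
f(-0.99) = -7.90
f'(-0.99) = 9.90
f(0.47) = -4.10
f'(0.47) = -4.70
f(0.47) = -4.10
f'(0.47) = -4.70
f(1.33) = -11.84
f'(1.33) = -13.30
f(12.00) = -723.00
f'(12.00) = -120.00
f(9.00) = -408.00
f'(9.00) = -90.00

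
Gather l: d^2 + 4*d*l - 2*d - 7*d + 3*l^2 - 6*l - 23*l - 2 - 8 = d^2 - 9*d + 3*l^2 + l*(4*d - 29) - 10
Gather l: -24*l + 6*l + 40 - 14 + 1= 27 - 18*l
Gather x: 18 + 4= 22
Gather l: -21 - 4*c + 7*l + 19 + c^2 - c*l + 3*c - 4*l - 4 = c^2 - c + l*(3 - c) - 6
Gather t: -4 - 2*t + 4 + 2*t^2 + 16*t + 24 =2*t^2 + 14*t + 24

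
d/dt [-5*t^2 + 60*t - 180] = 60 - 10*t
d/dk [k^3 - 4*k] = 3*k^2 - 4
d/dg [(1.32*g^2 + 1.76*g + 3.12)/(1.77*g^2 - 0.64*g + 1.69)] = (-3.96*g^2 - 6.5832*g + 4.9712)/(3.1329*g^4 - 2.2656*g^3 + 6.3922*g^2 - 2.1632*g + 2.8561)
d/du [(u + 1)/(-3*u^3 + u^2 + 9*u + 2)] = (-3*u^3 + u^2 + 9*u - (u + 1)*(-9*u^2 + 2*u + 9) + 2)/(-3*u^3 + u^2 + 9*u + 2)^2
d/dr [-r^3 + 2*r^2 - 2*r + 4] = -3*r^2 + 4*r - 2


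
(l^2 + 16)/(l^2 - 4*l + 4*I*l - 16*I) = (l - 4*I)/(l - 4)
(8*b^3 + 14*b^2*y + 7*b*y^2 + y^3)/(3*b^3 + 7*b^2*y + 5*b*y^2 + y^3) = (8*b^2 + 6*b*y + y^2)/(3*b^2 + 4*b*y + y^2)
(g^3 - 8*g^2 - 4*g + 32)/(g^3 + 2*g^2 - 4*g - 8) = (g - 8)/(g + 2)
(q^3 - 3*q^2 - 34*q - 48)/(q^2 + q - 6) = (q^2 - 6*q - 16)/(q - 2)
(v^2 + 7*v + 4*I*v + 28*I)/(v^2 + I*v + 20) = (v^2 + v*(7 + 4*I) + 28*I)/(v^2 + I*v + 20)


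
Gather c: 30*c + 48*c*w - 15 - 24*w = c*(48*w + 30) - 24*w - 15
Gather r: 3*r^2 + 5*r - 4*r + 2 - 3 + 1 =3*r^2 + r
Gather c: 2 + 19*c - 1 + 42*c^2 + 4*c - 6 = 42*c^2 + 23*c - 5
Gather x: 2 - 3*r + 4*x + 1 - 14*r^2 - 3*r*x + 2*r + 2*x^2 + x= -14*r^2 - r + 2*x^2 + x*(5 - 3*r) + 3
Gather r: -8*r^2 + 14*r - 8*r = -8*r^2 + 6*r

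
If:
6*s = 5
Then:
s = 5/6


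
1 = 1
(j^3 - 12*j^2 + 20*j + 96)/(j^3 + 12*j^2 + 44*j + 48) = (j^2 - 14*j + 48)/(j^2 + 10*j + 24)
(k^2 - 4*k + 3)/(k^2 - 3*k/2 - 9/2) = 2*(k - 1)/(2*k + 3)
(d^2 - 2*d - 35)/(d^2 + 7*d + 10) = (d - 7)/(d + 2)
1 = 1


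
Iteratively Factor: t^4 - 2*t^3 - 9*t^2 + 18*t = (t - 3)*(t^3 + t^2 - 6*t) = (t - 3)*(t + 3)*(t^2 - 2*t) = t*(t - 3)*(t + 3)*(t - 2)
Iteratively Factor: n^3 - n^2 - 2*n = (n)*(n^2 - n - 2) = n*(n + 1)*(n - 2)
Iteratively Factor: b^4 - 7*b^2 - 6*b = (b)*(b^3 - 7*b - 6) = b*(b + 1)*(b^2 - b - 6) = b*(b + 1)*(b + 2)*(b - 3)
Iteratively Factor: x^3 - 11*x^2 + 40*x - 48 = (x - 4)*(x^2 - 7*x + 12) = (x - 4)*(x - 3)*(x - 4)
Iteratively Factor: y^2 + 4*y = (y)*(y + 4)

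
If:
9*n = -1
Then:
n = -1/9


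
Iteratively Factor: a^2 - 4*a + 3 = (a - 3)*(a - 1)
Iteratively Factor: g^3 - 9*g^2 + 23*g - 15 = (g - 1)*(g^2 - 8*g + 15) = (g - 3)*(g - 1)*(g - 5)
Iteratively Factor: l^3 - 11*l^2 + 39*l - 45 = (l - 3)*(l^2 - 8*l + 15) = (l - 3)^2*(l - 5)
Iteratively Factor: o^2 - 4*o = (o - 4)*(o)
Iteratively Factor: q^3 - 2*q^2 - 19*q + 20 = (q - 1)*(q^2 - q - 20) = (q - 5)*(q - 1)*(q + 4)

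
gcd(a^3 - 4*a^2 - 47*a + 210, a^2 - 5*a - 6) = a - 6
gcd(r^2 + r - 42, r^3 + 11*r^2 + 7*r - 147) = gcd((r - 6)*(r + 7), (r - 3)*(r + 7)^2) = r + 7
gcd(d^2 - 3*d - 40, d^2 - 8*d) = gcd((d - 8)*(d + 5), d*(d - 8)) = d - 8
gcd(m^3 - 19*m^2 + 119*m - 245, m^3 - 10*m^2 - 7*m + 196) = m^2 - 14*m + 49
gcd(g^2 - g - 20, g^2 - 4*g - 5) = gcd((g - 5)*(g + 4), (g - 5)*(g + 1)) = g - 5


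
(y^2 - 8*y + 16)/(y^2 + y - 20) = (y - 4)/(y + 5)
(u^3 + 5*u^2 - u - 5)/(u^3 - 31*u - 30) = (u - 1)/(u - 6)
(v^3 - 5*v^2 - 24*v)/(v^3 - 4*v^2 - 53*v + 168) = v*(v + 3)/(v^2 + 4*v - 21)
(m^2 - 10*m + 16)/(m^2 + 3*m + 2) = (m^2 - 10*m + 16)/(m^2 + 3*m + 2)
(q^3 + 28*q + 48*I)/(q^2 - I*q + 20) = (q^2 - 4*I*q + 12)/(q - 5*I)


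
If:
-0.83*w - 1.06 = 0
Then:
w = -1.28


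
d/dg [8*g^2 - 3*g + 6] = 16*g - 3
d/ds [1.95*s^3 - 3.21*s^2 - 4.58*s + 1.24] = 5.85*s^2 - 6.42*s - 4.58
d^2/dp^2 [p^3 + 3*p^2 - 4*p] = 6*p + 6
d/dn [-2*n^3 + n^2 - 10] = 2*n*(1 - 3*n)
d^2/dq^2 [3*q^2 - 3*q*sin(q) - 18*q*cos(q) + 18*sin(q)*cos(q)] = 3*q*sin(q) + 18*q*cos(q) + 36*sin(q) - 36*sin(2*q) - 6*cos(q) + 6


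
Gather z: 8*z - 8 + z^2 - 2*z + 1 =z^2 + 6*z - 7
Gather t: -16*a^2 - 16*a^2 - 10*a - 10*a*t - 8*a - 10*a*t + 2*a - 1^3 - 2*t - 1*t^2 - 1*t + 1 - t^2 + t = -32*a^2 - 16*a - 2*t^2 + t*(-20*a - 2)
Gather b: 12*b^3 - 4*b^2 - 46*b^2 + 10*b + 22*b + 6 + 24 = 12*b^3 - 50*b^2 + 32*b + 30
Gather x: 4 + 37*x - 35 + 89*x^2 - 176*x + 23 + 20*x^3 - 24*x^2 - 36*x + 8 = 20*x^3 + 65*x^2 - 175*x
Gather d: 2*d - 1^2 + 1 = 2*d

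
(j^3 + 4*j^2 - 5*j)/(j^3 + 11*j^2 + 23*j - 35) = j/(j + 7)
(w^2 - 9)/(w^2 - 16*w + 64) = (w^2 - 9)/(w^2 - 16*w + 64)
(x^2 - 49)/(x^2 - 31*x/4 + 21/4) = 4*(x + 7)/(4*x - 3)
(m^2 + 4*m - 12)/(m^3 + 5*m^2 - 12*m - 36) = (m - 2)/(m^2 - m - 6)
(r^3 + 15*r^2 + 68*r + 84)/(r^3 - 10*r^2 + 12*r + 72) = (r^2 + 13*r + 42)/(r^2 - 12*r + 36)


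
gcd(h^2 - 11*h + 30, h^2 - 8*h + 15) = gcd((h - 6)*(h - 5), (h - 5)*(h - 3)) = h - 5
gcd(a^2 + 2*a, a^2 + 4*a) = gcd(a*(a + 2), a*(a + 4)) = a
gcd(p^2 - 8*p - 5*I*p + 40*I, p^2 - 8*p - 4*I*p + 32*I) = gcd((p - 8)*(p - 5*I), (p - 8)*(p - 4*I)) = p - 8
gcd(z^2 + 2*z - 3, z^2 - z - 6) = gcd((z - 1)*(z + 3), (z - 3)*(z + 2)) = 1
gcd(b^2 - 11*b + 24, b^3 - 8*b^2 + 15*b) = b - 3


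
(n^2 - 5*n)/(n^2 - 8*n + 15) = n/(n - 3)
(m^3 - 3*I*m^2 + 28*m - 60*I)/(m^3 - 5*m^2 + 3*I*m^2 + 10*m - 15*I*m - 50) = (m - 6*I)/(m - 5)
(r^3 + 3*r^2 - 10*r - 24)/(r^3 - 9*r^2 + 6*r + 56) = (r^2 + r - 12)/(r^2 - 11*r + 28)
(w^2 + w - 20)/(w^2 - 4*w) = (w + 5)/w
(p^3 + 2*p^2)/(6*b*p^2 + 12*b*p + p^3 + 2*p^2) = p/(6*b + p)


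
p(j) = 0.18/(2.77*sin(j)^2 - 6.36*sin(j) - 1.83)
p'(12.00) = 0.25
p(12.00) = 0.08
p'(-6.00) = 0.07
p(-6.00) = -0.05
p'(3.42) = -84.45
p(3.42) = 1.42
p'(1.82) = -0.00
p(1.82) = -0.03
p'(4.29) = -0.02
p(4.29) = 0.03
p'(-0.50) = 0.41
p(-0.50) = 0.10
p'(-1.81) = -0.01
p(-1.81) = 0.03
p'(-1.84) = -0.01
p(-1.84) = 0.03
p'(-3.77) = -0.02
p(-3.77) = -0.04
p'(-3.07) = -0.65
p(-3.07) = -0.13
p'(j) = 0.18*(-5.54*sin(j)*cos(j) + 6.36*cos(j))/(2.77*sin(j)^2 - 6.36*sin(j) - 1.83)^2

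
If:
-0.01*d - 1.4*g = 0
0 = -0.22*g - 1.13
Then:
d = 719.09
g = -5.14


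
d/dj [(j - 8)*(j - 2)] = 2*j - 10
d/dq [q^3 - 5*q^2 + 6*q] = 3*q^2 - 10*q + 6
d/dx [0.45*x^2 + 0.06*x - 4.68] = 0.9*x + 0.06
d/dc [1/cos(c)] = sin(c)/cos(c)^2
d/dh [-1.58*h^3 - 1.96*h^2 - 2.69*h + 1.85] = -4.74*h^2 - 3.92*h - 2.69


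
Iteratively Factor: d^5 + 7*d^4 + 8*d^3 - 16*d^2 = (d + 4)*(d^4 + 3*d^3 - 4*d^2) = d*(d + 4)*(d^3 + 3*d^2 - 4*d) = d*(d + 4)^2*(d^2 - d) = d^2*(d + 4)^2*(d - 1)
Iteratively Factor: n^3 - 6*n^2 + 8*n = (n - 2)*(n^2 - 4*n) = n*(n - 2)*(n - 4)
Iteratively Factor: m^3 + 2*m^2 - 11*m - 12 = (m + 4)*(m^2 - 2*m - 3) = (m - 3)*(m + 4)*(m + 1)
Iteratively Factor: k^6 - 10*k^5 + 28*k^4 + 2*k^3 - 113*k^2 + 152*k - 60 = (k - 5)*(k^5 - 5*k^4 + 3*k^3 + 17*k^2 - 28*k + 12) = (k - 5)*(k + 2)*(k^4 - 7*k^3 + 17*k^2 - 17*k + 6) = (k - 5)*(k - 1)*(k + 2)*(k^3 - 6*k^2 + 11*k - 6) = (k - 5)*(k - 2)*(k - 1)*(k + 2)*(k^2 - 4*k + 3) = (k - 5)*(k - 3)*(k - 2)*(k - 1)*(k + 2)*(k - 1)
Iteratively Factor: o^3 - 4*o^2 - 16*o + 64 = (o - 4)*(o^2 - 16) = (o - 4)*(o + 4)*(o - 4)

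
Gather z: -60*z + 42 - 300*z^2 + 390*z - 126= -300*z^2 + 330*z - 84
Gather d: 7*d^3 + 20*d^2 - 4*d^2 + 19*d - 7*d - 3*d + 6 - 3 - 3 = 7*d^3 + 16*d^2 + 9*d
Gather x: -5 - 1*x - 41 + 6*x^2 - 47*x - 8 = 6*x^2 - 48*x - 54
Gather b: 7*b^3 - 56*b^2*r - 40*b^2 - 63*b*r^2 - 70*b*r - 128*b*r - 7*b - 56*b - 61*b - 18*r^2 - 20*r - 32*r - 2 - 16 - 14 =7*b^3 + b^2*(-56*r - 40) + b*(-63*r^2 - 198*r - 124) - 18*r^2 - 52*r - 32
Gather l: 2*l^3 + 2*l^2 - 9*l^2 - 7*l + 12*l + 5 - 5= 2*l^3 - 7*l^2 + 5*l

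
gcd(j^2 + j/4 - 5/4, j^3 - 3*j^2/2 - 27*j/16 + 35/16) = j^2 + j/4 - 5/4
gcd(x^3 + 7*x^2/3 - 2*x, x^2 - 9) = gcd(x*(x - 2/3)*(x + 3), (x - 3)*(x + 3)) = x + 3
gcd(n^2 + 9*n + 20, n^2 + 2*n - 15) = n + 5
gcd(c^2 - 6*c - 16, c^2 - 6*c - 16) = c^2 - 6*c - 16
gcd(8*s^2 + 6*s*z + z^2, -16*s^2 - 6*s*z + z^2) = 2*s + z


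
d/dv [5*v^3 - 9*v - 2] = 15*v^2 - 9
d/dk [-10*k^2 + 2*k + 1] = 2 - 20*k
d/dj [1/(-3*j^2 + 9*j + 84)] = (2*j - 3)/(3*(-j^2 + 3*j + 28)^2)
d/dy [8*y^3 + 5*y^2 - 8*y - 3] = 24*y^2 + 10*y - 8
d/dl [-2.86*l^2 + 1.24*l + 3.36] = 1.24 - 5.72*l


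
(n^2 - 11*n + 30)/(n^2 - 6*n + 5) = (n - 6)/(n - 1)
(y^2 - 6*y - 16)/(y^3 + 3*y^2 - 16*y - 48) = (y^2 - 6*y - 16)/(y^3 + 3*y^2 - 16*y - 48)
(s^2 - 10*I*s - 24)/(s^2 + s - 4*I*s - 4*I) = (s - 6*I)/(s + 1)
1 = 1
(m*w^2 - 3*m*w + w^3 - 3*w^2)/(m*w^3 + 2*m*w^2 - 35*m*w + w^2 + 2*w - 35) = w*(m*w - 3*m + w^2 - 3*w)/(m*w^3 + 2*m*w^2 - 35*m*w + w^2 + 2*w - 35)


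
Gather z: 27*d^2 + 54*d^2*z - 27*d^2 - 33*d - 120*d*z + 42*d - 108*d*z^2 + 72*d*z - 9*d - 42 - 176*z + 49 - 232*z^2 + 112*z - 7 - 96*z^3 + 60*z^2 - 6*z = -96*z^3 + z^2*(-108*d - 172) + z*(54*d^2 - 48*d - 70)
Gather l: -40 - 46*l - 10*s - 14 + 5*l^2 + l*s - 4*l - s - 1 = 5*l^2 + l*(s - 50) - 11*s - 55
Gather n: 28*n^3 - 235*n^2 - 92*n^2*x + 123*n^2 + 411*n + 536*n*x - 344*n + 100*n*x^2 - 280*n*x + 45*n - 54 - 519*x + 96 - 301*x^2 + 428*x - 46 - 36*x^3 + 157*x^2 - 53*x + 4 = 28*n^3 + n^2*(-92*x - 112) + n*(100*x^2 + 256*x + 112) - 36*x^3 - 144*x^2 - 144*x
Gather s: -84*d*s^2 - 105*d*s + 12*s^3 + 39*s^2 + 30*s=12*s^3 + s^2*(39 - 84*d) + s*(30 - 105*d)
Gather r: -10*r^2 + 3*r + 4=-10*r^2 + 3*r + 4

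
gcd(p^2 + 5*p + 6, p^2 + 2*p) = p + 2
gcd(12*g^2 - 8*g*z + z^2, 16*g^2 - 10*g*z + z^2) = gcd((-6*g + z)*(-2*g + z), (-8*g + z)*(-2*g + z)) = -2*g + z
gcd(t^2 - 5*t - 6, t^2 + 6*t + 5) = t + 1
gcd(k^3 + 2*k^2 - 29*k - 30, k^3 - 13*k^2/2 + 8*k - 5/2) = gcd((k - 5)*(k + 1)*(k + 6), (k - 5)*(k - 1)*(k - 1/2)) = k - 5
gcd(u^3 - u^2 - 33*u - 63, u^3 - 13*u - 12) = u + 3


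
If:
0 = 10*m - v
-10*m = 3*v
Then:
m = 0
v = 0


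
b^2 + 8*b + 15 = (b + 3)*(b + 5)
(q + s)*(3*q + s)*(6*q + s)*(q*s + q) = 18*q^4*s + 18*q^4 + 27*q^3*s^2 + 27*q^3*s + 10*q^2*s^3 + 10*q^2*s^2 + q*s^4 + q*s^3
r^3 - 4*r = r*(r - 2)*(r + 2)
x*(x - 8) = x^2 - 8*x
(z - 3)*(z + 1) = z^2 - 2*z - 3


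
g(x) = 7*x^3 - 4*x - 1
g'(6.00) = 752.00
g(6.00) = 1487.00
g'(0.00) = -4.00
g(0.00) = -1.00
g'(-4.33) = 389.73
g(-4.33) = -551.96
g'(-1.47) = 41.38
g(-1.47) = -17.36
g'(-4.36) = 395.20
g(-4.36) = -563.73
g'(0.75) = 7.81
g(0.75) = -1.05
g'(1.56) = 47.11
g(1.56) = 19.33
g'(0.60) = 3.56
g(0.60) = -1.89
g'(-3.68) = 280.39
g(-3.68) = -335.13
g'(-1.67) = 54.57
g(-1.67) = -26.92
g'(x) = 21*x^2 - 4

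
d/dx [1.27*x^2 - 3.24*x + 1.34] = 2.54*x - 3.24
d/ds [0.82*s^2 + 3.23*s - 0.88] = 1.64*s + 3.23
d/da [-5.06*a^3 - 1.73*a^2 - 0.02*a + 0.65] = -15.18*a^2 - 3.46*a - 0.02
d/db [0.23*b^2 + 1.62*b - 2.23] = 0.46*b + 1.62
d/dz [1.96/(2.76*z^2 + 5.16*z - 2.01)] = (-10.8192*z - 10.1136)/(2.76*z^2 + 5.16*z - 2.01)^2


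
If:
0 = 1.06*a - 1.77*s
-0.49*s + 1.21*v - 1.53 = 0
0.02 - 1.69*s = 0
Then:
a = 0.02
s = 0.01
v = 1.27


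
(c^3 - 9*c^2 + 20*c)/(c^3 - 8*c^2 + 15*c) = (c - 4)/(c - 3)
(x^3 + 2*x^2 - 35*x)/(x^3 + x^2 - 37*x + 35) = x/(x - 1)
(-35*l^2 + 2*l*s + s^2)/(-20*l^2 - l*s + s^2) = (7*l + s)/(4*l + s)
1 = 1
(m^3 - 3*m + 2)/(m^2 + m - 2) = m - 1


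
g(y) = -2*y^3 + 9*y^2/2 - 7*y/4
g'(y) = -6*y^2 + 9*y - 7/4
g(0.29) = -0.18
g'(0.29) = 0.36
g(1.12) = 0.87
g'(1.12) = 0.80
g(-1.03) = 8.76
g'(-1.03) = -17.39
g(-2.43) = 59.52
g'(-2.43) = -59.05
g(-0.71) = 4.23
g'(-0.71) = -11.16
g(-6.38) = 713.72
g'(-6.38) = -303.40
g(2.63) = -9.86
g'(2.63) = -19.58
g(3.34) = -30.16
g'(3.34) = -38.62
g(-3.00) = 99.75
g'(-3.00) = -82.75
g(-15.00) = 7788.75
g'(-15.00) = -1486.75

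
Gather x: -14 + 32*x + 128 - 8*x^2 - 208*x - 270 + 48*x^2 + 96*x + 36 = 40*x^2 - 80*x - 120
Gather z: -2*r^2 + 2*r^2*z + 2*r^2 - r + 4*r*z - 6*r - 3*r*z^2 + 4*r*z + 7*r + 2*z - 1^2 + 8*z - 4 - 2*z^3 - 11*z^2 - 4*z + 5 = -2*z^3 + z^2*(-3*r - 11) + z*(2*r^2 + 8*r + 6)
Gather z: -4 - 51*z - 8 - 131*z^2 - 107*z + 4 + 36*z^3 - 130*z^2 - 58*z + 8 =36*z^3 - 261*z^2 - 216*z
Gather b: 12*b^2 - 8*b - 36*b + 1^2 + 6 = 12*b^2 - 44*b + 7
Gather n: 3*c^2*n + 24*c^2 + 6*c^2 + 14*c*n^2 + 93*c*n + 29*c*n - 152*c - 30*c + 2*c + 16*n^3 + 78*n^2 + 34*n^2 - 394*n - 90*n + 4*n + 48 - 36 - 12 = 30*c^2 - 180*c + 16*n^3 + n^2*(14*c + 112) + n*(3*c^2 + 122*c - 480)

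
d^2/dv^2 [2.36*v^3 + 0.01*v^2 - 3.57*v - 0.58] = 14.16*v + 0.02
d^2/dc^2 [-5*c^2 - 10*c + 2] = -10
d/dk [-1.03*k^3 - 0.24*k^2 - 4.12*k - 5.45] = -3.09*k^2 - 0.48*k - 4.12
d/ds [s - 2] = 1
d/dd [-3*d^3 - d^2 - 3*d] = -9*d^2 - 2*d - 3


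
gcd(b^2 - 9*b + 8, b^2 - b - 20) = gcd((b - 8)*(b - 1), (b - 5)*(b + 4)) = 1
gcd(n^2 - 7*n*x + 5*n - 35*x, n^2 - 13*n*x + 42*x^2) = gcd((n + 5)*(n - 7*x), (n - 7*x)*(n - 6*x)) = -n + 7*x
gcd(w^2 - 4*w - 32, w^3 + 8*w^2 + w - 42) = 1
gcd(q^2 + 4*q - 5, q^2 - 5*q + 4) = q - 1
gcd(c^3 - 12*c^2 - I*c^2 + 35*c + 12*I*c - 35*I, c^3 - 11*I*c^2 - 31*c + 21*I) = c - I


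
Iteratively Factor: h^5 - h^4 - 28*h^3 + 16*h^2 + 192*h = (h)*(h^4 - h^3 - 28*h^2 + 16*h + 192) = h*(h - 4)*(h^3 + 3*h^2 - 16*h - 48) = h*(h - 4)^2*(h^2 + 7*h + 12) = h*(h - 4)^2*(h + 3)*(h + 4)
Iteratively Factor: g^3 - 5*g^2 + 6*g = (g)*(g^2 - 5*g + 6) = g*(g - 2)*(g - 3)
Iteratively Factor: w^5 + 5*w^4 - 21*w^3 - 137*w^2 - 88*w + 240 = (w + 4)*(w^4 + w^3 - 25*w^2 - 37*w + 60) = (w + 3)*(w + 4)*(w^3 - 2*w^2 - 19*w + 20) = (w - 1)*(w + 3)*(w + 4)*(w^2 - w - 20) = (w - 5)*(w - 1)*(w + 3)*(w + 4)*(w + 4)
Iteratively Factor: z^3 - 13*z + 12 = (z - 1)*(z^2 + z - 12) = (z - 1)*(z + 4)*(z - 3)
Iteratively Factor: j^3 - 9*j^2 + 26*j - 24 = (j - 4)*(j^2 - 5*j + 6) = (j - 4)*(j - 2)*(j - 3)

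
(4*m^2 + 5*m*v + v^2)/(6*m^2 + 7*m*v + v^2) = (4*m + v)/(6*m + v)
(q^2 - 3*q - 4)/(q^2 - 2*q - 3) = (q - 4)/(q - 3)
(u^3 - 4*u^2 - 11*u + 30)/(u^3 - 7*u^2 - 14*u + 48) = (u - 5)/(u - 8)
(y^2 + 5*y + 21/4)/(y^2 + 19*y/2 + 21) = (y + 3/2)/(y + 6)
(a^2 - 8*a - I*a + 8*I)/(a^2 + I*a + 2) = (a - 8)/(a + 2*I)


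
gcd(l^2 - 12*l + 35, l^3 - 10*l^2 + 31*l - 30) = l - 5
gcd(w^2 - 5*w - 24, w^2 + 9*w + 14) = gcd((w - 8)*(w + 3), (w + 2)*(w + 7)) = 1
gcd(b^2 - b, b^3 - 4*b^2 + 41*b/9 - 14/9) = b - 1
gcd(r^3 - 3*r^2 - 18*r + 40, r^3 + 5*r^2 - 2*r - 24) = r^2 + 2*r - 8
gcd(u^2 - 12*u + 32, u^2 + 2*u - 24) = u - 4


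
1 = 1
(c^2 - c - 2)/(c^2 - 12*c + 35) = (c^2 - c - 2)/(c^2 - 12*c + 35)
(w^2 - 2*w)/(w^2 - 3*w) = (w - 2)/(w - 3)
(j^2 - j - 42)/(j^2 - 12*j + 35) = (j + 6)/(j - 5)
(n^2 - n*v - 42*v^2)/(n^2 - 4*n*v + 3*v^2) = (n^2 - n*v - 42*v^2)/(n^2 - 4*n*v + 3*v^2)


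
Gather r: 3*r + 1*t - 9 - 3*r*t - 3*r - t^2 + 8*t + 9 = -3*r*t - t^2 + 9*t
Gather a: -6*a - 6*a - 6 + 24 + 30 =48 - 12*a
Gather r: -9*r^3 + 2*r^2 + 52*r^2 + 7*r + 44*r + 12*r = -9*r^3 + 54*r^2 + 63*r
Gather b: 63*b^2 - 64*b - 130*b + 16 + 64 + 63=63*b^2 - 194*b + 143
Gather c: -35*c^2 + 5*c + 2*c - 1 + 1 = -35*c^2 + 7*c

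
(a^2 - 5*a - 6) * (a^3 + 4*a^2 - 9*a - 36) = a^5 - a^4 - 35*a^3 - 15*a^2 + 234*a + 216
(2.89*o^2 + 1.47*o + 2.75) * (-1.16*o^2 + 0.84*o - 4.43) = -3.3524*o^4 + 0.7224*o^3 - 14.7579*o^2 - 4.2021*o - 12.1825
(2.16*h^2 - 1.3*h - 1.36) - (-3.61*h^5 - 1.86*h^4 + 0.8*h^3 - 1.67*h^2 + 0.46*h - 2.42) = 3.61*h^5 + 1.86*h^4 - 0.8*h^3 + 3.83*h^2 - 1.76*h + 1.06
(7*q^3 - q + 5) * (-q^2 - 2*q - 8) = -7*q^5 - 14*q^4 - 55*q^3 - 3*q^2 - 2*q - 40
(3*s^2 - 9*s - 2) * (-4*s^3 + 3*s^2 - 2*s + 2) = -12*s^5 + 45*s^4 - 25*s^3 + 18*s^2 - 14*s - 4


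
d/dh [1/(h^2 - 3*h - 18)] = (3 - 2*h)/(-h^2 + 3*h + 18)^2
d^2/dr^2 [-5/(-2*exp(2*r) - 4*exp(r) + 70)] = 5*(4*(exp(r) + 1)^2*exp(r) - (2*exp(r) + 1)*(exp(2*r) + 2*exp(r) - 35))*exp(r)/(exp(2*r) + 2*exp(r) - 35)^3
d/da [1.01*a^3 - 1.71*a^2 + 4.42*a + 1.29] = 3.03*a^2 - 3.42*a + 4.42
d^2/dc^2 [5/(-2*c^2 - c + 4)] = 10*(4*c^2 + 2*c - (4*c + 1)^2 - 8)/(2*c^2 + c - 4)^3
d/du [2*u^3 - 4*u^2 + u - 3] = 6*u^2 - 8*u + 1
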